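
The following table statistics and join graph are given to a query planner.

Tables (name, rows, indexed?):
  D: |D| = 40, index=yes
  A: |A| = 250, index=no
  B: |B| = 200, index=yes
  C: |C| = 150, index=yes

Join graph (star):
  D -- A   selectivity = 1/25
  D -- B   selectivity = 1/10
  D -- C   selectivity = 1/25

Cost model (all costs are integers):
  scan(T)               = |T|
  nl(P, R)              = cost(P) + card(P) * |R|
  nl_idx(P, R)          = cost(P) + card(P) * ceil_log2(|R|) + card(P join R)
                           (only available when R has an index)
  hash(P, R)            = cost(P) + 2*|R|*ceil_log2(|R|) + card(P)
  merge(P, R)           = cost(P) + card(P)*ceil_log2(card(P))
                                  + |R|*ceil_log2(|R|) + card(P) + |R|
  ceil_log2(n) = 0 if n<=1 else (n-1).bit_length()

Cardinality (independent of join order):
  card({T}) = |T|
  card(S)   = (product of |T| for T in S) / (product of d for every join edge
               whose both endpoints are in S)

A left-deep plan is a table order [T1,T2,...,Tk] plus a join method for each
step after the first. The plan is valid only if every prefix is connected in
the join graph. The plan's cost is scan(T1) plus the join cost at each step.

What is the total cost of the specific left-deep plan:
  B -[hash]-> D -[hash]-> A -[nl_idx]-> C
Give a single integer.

step 1: scan B: cost=200, card=200
step 2: join D via hash
    card(P join D) = 200*40/(10) = 800
    cost = 200 + 2*40*6 + 200 = 880
step 3: join A via hash
    card(P join A) = 800*250/(25) = 8000
    cost = 880 + 2*250*8 + 800 = 5680
step 4: join C via nl_idx
    card(P join C) = 8000*150/(25) = 48000
    cost = 5680 + 8000*8 + 48000 = 117680

117680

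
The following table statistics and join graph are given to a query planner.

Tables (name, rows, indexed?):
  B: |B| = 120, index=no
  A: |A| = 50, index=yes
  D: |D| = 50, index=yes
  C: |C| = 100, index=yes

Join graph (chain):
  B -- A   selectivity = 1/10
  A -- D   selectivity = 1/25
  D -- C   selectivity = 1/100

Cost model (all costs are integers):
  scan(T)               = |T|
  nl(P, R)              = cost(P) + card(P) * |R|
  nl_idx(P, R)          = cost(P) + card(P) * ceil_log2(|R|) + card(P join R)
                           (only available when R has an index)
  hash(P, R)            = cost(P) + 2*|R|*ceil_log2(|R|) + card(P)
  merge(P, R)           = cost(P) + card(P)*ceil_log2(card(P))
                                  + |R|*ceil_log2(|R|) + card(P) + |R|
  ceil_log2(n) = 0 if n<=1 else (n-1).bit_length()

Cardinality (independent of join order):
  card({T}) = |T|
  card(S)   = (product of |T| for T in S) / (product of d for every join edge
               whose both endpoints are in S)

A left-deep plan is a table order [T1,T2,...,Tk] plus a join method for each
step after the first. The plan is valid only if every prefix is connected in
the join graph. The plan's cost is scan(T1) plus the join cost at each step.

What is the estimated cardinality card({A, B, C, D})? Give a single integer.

1200

Tables in S: A(50), B(120), C(100), D(50)
Edges inside S: B-A(d=10), A-D(d=25), D-C(d=100)
numerator = 50 * 120 * 100 * 50 = 30000000
denominator = 10 * 25 * 100 = 25000
card(S) = 30000000 / 25000 = 1200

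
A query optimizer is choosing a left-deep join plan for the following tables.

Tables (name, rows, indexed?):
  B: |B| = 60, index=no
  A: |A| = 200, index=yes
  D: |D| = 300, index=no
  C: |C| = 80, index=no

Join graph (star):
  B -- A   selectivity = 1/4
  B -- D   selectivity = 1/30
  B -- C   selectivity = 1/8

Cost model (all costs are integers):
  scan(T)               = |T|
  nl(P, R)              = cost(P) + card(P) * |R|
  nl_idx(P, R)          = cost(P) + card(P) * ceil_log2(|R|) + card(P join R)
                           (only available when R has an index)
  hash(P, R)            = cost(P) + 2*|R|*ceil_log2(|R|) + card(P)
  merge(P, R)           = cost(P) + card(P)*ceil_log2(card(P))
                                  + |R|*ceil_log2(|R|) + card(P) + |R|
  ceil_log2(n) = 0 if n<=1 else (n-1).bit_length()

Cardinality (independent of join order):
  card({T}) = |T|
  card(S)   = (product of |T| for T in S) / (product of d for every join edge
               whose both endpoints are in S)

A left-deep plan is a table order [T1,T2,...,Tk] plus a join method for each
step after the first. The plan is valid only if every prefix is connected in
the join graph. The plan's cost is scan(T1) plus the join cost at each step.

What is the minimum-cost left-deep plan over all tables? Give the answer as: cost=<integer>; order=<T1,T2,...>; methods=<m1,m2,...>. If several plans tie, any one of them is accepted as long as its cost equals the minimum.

Selinger DP (subsets sized 1..n):
  {B}: scan cost=60, card=60
  {A}: scan cost=200, card=200
  {D}: scan cost=300, card=300
  {C}: scan cost=80, card=80
  {AB}: card=3000; try (B,hash)→1120, (A,merge)→2280, (B,merge)→2420, (A,hash)→3320, (A,nl_idx)→3540, (A,nl)→12060 …(+1); best=1120 via (B,hash)
  {BD}: card=600; try (B,hash)→1320, (D,merge)→3480, (B,merge)→3720, (D,hash)→5520, (D,nl)→18060, (B,nl)→18300; best=1320 via (B,hash)
  {BC}: card=600; try (B,hash)→880, (C,merge)→1120, (B,merge)→1140, (C,hash)→1240, (C,nl)→4860, (B,nl)→4880; best=880 via (B,hash)
  {ABD}: card=30000; try (A,hash)→5120, (D,hash)→9520, (A,merge)→9720, (A,nl_idx)→36120, (D,merge)→43120, (A,nl)→121320 …(+1); best=5120 via (A,hash)
  {ABC}: card=30000; try (A,hash)→4680, (C,hash)→5240, (A,merge)→9280, (A,nl_idx)→35680, (C,merge)→40760, (A,nl)→120880 …(+1); best=4680 via (A,hash)
  {BCD}: card=6000; try (C,hash)→3040, (D,hash)→6880, (C,merge)→8560, (D,merge)→10480, (C,nl)→49320, (D,nl)→180880; best=3040 via (C,hash)
  {ABCD}: card=300000; try (A,hash)→12240, (C,hash)→36240, (D,hash)→40080, (A,merge)→88840, (A,nl_idx)→351040, (C,merge)→485760 …(+4); best=12240 via (A,hash)

cost=12240; order=D,B,C,A; methods=hash,hash,hash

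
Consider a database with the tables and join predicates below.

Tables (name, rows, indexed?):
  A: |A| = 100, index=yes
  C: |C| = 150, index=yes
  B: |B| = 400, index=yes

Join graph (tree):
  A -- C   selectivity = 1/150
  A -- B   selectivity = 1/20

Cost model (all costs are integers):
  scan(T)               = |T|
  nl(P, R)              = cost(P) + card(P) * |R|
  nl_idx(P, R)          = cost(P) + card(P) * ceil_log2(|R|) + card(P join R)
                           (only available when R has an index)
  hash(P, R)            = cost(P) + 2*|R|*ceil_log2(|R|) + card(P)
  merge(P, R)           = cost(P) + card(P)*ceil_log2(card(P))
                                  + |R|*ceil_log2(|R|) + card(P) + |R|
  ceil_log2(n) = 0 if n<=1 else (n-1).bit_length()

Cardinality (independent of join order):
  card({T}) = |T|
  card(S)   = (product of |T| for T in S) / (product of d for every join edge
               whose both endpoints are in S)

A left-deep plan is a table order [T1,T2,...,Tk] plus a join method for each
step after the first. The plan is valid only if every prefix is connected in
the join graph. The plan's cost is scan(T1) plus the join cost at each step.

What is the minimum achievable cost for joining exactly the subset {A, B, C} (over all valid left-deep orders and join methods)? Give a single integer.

3900

Selinger DP over subsets of {A,B,C}:
  {A}: scan cost=100, card=100
  {C}: scan cost=150, card=150
  {B}: scan cost=400, card=400
  {AC}: card=100; try (C,nl_idx)→1000, (A,nl_idx)→1300, (A,hash)→1700, (C,merge)→2250, (A,merge)→2300, (C,hash)→2600 …(+2); best=1000 via (C,nl_idx)
  {AB}: card=2000; try (A,hash)→2200, (B,nl_idx)→3000, (B,merge)→4900, (A,merge)→5200, (A,nl_idx)→5200, (B,hash)→7400 …(+2); best=2200 via (A,hash)
  {ABC}: card=2000; try (B,nl_idx)→3900, (B,merge)→5800, (C,hash)→6600, (B,hash)→8300, (C,nl_idx)→20200, (C,merge)→27550 …(+2); best=3900 via (B,nl_idx)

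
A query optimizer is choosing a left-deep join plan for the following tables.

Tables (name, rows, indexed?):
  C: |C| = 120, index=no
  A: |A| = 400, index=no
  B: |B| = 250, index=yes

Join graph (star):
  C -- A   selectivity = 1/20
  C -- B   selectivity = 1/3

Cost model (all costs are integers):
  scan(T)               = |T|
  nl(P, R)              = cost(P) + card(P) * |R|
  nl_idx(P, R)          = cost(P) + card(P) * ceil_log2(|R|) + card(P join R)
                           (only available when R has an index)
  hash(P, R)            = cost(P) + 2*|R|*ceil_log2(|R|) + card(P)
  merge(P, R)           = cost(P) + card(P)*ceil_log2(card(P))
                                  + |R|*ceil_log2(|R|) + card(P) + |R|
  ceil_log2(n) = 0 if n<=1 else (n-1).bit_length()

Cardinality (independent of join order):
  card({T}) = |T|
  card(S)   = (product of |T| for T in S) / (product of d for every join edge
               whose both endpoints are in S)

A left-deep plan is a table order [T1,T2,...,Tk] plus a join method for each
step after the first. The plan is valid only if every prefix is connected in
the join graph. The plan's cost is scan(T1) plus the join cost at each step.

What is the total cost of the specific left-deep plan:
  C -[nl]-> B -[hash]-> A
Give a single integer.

step 1: scan C: cost=120, card=120
step 2: join B via nl
    card(P join B) = 120*250/(3) = 10000
    cost = 120 + 120*250 = 30120
step 3: join A via hash
    card(P join A) = 10000*400/(20) = 200000
    cost = 30120 + 2*400*9 + 10000 = 47320

47320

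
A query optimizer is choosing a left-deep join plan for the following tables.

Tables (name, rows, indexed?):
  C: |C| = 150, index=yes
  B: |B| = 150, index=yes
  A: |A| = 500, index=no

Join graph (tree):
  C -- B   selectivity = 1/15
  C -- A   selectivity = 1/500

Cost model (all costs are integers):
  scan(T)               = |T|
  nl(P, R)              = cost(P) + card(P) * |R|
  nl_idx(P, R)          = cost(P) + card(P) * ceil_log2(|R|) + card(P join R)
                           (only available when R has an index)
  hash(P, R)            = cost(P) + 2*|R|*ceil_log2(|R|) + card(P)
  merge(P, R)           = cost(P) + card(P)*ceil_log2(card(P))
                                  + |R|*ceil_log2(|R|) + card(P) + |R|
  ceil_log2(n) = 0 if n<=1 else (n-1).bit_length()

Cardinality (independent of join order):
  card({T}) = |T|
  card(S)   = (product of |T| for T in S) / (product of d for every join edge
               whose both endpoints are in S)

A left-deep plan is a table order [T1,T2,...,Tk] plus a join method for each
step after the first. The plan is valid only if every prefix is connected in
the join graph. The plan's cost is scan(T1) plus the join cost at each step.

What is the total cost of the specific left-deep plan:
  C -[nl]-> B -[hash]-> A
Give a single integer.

step 1: scan C: cost=150, card=150
step 2: join B via nl
    card(P join B) = 150*150/(15) = 1500
    cost = 150 + 150*150 = 22650
step 3: join A via hash
    card(P join A) = 1500*500/(500) = 1500
    cost = 22650 + 2*500*9 + 1500 = 33150

33150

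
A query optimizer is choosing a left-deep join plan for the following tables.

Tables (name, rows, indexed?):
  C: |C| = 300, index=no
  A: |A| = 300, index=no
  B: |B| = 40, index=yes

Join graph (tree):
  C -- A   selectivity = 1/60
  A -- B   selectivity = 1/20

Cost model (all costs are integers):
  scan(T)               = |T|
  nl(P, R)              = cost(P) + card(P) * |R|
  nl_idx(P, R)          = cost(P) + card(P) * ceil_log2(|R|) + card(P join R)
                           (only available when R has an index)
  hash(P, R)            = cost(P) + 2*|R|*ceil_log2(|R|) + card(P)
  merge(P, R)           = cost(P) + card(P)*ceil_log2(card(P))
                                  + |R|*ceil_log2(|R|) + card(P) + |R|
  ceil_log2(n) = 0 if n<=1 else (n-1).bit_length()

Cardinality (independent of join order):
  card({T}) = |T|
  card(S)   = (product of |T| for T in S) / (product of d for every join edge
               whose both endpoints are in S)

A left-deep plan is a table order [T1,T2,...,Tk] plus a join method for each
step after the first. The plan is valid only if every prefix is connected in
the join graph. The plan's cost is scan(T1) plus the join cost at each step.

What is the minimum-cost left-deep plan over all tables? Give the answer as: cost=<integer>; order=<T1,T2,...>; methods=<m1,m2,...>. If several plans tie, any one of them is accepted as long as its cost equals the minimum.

Selinger DP (subsets sized 1..n):
  {C}: scan cost=300, card=300
  {A}: scan cost=300, card=300
  {B}: scan cost=40, card=40
  {AC}: card=1500; try (C,hash)→6000, (A,hash)→6000, (C,merge)→6300, (A,merge)→6300, (C,nl)→90300, (A,nl)→90300; best=6000 via (C,hash)
  {AB}: card=600; try (B,hash)→1080, (B,nl_idx)→2700, (A,merge)→3320, (B,merge)→3580, (A,hash)→5480, (A,nl)→12040 …(+1); best=1080 via (B,hash)
  {ABC}: card=3000; try (C,hash)→7080, (B,hash)→7980, (C,merge)→10680, (B,nl_idx)→18000, (B,merge)→24280, (B,nl)→66000 …(+1); best=7080 via (C,hash)

cost=7080; order=A,B,C; methods=hash,hash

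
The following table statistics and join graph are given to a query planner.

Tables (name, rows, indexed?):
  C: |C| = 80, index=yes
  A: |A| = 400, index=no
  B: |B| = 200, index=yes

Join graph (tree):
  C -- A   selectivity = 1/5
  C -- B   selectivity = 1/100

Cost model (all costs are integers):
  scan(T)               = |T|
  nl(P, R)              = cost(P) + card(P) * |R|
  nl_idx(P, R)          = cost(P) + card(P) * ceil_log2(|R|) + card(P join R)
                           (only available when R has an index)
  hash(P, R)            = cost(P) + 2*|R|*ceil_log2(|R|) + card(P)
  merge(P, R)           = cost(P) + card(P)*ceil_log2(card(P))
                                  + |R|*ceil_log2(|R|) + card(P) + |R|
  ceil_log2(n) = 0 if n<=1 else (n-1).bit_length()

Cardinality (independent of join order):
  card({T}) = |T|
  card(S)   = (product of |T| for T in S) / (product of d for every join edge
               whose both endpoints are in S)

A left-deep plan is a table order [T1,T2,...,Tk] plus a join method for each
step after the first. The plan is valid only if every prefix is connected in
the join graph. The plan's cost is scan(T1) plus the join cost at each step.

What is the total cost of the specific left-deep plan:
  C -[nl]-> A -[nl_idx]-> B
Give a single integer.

step 1: scan C: cost=80, card=80
step 2: join A via nl
    card(P join A) = 80*400/(5) = 6400
    cost = 80 + 80*400 = 32080
step 3: join B via nl_idx
    card(P join B) = 6400*200/(100) = 12800
    cost = 32080 + 6400*8 + 12800 = 96080

96080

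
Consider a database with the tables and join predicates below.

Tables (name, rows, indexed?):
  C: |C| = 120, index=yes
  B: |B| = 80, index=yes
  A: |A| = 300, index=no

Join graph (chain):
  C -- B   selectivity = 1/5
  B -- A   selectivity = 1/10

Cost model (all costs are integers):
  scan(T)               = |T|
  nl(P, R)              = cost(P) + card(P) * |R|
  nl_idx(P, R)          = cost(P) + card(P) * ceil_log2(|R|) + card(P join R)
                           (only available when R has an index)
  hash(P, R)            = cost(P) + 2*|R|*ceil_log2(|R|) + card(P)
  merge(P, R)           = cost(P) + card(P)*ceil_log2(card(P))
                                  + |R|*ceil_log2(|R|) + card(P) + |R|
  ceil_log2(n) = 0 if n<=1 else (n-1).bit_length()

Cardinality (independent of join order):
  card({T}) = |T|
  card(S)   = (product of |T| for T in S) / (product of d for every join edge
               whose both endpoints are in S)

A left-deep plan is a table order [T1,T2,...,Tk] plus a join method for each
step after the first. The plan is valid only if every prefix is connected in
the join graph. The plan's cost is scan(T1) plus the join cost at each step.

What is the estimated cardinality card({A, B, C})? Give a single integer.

Tables in S: A(300), B(80), C(120)
Edges inside S: C-B(d=5), B-A(d=10)
numerator = 300 * 80 * 120 = 2880000
denominator = 5 * 10 = 50
card(S) = 2880000 / 50 = 57600

57600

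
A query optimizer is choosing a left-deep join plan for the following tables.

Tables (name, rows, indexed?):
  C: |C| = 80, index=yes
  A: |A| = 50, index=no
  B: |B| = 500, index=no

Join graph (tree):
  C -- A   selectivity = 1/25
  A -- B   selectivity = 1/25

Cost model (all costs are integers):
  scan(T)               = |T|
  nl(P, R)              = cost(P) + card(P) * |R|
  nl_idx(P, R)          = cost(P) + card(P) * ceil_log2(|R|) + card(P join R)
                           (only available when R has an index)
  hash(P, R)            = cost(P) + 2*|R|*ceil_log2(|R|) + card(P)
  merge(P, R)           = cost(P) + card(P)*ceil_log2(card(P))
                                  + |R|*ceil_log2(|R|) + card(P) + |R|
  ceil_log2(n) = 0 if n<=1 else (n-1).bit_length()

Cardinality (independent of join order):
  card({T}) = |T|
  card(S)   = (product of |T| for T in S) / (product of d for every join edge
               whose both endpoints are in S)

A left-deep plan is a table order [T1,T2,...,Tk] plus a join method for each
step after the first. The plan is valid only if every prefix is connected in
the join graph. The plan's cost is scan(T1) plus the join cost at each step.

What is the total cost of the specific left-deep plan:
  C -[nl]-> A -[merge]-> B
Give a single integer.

step 1: scan C: cost=80, card=80
step 2: join A via nl
    card(P join A) = 80*50/(25) = 160
    cost = 80 + 80*50 = 4080
step 3: join B via merge
    card(P join B) = 160*500/(25) = 3200
    cost = 4080 + 160*8 + 500*9 + 160 + 500 = 10520

10520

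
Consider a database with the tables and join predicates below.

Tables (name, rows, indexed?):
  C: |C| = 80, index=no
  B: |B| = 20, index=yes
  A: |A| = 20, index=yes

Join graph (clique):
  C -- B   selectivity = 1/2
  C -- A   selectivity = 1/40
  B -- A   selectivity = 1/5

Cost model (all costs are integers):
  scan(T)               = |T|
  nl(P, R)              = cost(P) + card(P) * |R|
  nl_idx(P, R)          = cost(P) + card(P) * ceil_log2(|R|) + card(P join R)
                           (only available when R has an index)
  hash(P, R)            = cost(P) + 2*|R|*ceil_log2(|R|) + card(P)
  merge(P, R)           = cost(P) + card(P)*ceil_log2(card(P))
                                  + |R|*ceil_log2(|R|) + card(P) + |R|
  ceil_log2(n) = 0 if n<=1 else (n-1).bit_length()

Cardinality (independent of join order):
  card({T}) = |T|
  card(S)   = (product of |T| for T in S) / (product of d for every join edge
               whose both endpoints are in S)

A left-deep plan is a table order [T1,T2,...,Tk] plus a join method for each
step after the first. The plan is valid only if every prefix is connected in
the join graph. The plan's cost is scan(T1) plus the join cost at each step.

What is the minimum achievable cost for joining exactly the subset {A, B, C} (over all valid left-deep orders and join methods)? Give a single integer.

Selinger DP over subsets of {A,B,C}:
  {C}: scan cost=80, card=80
  {B}: scan cost=20, card=20
  {A}: scan cost=20, card=20
  {BC}: card=800; try (B,hash)→360, (C,merge)→780, (B,merge)→840, (C,hash)→1160, (B,nl_idx)→1280, (C,nl)→1620 …(+1); best=360 via (B,hash)
  {AC}: card=40; try (A,hash)→360, (A,nl_idx)→520, (C,merge)→780, (A,merge)→840, (C,hash)→1160, (C,nl)→1620 …(+1); best=360 via (A,hash)
  {AB}: card=80; try (B,nl_idx)→200, (A,nl_idx)→200, (B,hash)→240, (A,hash)→240, (B,merge)→260, (A,merge)→260 …(+2); best=200 via (B,nl_idx)
  {ABC}: card=80; try (B,hash)→600, (B,nl_idx)→640, (B,merge)→760, (B,nl)→1160, (A,hash)→1360, (C,hash)→1400 …(+5); best=600 via (B,hash)

600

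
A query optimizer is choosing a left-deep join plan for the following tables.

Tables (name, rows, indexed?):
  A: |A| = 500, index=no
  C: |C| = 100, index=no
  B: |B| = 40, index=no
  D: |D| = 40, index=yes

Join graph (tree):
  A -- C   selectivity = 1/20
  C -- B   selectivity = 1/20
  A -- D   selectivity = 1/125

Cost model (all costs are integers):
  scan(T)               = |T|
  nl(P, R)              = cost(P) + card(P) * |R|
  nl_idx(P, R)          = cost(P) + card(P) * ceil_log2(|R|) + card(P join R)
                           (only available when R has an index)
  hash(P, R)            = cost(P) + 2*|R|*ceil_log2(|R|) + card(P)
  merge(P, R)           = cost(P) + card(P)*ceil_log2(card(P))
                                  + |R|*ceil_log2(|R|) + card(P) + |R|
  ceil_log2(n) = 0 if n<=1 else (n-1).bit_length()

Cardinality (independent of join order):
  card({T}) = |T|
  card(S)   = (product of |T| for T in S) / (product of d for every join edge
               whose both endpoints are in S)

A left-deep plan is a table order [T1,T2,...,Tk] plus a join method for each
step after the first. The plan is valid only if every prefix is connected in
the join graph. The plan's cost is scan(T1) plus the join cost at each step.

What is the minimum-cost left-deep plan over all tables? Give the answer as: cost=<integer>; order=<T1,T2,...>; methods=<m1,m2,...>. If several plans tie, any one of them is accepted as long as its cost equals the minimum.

Selinger DP (subsets sized 1..n):
  {A}: scan cost=500, card=500
  {C}: scan cost=100, card=100
  {B}: scan cost=40, card=40
  {D}: scan cost=40, card=40
  {AC}: card=2500; try (C,hash)→2400, (A,merge)→5900, (C,merge)→6300, (A,hash)→9200, (A,nl)→50100, (C,nl)→50500; best=2400 via (C,hash)
  {AD}: card=160; try (D,hash)→1480, (D,nl_idx)→3660, (A,merge)→5320, (D,merge)→5780, (A,hash)→9080, (A,nl)→20040 …(+1); best=1480 via (D,hash)
  {BC}: card=200; try (B,hash)→680, (C,merge)→1120, (B,merge)→1180, (C,hash)→1480, (C,nl)→4040, (B,nl)→4100; best=680 via (B,hash)
  {ABC}: card=5000; try (B,hash)→5380, (A,merge)→7480, (A,hash)→9880, (B,merge)→35180, (A,nl)→100680, (B,nl)→102400; best=5380 via (B,hash)
  {ACD}: card=800; try (C,hash)→3040, (C,merge)→3720, (D,hash)→5380, (C,nl)→17480, (D,nl_idx)→18200, (D,merge)→35180 …(+1); best=3040 via (C,hash)
  {ABCD}: card=1600; try (B,hash)→4320, (D,hash)→10860, (B,merge)→12120, (B,nl)→35040, (D,nl_idx)→36980, (D,merge)→75660 …(+1); best=4320 via (B,hash)

cost=4320; order=A,D,C,B; methods=hash,hash,hash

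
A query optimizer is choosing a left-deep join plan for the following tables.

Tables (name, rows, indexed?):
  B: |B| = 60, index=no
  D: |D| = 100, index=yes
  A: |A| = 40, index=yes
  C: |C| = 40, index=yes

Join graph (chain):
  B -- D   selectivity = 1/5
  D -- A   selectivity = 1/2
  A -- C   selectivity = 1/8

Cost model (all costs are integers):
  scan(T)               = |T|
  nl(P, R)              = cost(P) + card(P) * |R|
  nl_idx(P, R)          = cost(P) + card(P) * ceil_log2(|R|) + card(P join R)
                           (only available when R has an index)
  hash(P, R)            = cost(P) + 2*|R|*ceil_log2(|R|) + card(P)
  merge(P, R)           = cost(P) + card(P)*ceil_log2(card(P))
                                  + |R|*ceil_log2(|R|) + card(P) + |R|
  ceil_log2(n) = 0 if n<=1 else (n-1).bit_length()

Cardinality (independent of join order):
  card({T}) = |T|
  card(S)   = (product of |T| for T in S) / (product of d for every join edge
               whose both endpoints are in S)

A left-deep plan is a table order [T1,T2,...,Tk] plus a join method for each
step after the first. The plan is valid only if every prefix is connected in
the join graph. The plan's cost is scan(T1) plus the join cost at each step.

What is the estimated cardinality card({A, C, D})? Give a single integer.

10000

Tables in S: A(40), C(40), D(100)
Edges inside S: D-A(d=2), A-C(d=8)
numerator = 40 * 40 * 100 = 160000
denominator = 2 * 8 = 16
card(S) = 160000 / 16 = 10000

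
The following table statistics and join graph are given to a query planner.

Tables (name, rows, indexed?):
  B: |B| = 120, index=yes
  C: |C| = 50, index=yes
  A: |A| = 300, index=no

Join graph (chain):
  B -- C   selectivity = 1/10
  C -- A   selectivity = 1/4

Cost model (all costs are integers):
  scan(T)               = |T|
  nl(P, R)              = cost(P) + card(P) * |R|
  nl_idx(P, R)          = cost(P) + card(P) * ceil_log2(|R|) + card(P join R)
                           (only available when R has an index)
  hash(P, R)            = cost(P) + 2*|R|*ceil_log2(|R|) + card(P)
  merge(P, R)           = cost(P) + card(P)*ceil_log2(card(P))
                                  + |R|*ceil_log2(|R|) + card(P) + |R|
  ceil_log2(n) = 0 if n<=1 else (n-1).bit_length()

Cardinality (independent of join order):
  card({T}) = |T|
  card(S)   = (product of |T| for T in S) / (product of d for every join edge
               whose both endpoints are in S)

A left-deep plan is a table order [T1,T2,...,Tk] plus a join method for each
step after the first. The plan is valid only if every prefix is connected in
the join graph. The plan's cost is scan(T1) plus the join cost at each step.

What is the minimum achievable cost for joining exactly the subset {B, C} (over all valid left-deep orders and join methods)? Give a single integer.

Selinger DP over subsets of {B,C}:
  {B}: scan cost=120, card=120
  {C}: scan cost=50, card=50
  {BC}: card=600; try (C,hash)→840, (B,nl_idx)→1000, (B,merge)→1360, (C,merge)→1430, (C,nl_idx)→1440, (B,hash)→1780 …(+2); best=840 via (C,hash)

840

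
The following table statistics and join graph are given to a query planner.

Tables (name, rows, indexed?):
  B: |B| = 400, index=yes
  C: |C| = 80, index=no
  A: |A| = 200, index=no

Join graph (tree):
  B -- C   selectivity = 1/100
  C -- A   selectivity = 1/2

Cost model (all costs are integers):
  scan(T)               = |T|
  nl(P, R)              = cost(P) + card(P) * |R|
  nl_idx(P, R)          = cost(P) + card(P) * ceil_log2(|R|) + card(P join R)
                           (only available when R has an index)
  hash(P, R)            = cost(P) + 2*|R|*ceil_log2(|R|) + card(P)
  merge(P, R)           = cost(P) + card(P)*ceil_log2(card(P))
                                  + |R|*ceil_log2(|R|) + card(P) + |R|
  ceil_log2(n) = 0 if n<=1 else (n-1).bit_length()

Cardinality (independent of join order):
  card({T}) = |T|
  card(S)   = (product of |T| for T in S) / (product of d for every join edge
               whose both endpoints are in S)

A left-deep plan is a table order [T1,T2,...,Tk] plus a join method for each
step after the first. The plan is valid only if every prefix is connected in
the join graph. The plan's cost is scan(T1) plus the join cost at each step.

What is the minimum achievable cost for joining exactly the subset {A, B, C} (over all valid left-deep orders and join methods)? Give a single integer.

4640

Selinger DP over subsets of {A,B,C}:
  {B}: scan cost=400, card=400
  {C}: scan cost=80, card=80
  {A}: scan cost=200, card=200
  {BC}: card=320; try (B,nl_idx)→1120, (C,hash)→1920, (B,merge)→4720, (C,merge)→5040, (B,hash)→7360, (B,nl)→32080 …(+1); best=1120 via (B,nl_idx)
  {AC}: card=8000; try (C,hash)→1520, (A,merge)→2520, (C,merge)→2640, (A,hash)→3360, (A,nl)→16080, (C,nl)→16200; best=1520 via (C,hash)
  {ABC}: card=32000; try (A,hash)→4640, (A,merge)→6120, (B,hash)→16720, (A,nl)→65120, (B,nl_idx)→105520, (B,merge)→117520 …(+1); best=4640 via (A,hash)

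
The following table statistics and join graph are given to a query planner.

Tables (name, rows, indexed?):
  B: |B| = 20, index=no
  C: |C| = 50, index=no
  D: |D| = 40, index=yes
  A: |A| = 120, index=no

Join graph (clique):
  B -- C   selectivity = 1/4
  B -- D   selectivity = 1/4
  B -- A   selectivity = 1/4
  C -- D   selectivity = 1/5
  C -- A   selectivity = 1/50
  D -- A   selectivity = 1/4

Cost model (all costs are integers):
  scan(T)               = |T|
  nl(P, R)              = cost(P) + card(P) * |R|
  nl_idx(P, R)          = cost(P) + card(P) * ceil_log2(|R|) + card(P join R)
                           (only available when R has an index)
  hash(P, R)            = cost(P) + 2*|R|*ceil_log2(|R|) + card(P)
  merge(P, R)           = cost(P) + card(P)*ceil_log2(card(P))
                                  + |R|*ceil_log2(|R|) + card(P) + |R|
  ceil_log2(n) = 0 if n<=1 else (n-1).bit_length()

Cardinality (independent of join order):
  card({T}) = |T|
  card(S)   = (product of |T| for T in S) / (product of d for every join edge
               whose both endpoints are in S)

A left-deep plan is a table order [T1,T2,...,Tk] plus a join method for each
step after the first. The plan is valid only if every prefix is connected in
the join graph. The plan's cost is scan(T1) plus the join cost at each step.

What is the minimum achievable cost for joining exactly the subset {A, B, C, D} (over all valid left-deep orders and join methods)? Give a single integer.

1790

Selinger DP over subsets of {A,B,C,D}:
  {B}: scan cost=20, card=20
  {C}: scan cost=50, card=50
  {D}: scan cost=40, card=40
  {A}: scan cost=120, card=120
  {BC}: card=250; try (B,hash)→300, (C,merge)→490, (B,merge)→520, (C,hash)→640, (C,nl)→1020, (B,nl)→1050; best=300 via (B,hash)
  {BD}: card=200; try (B,hash)→280, (D,nl_idx)→340, (D,merge)→420, (B,merge)→440, (D,hash)→520, (D,nl)→820 …(+1); best=280 via (B,hash)
  {AB}: card=600; try (B,hash)→440, (A,merge)→1100, (B,merge)→1200, (A,hash)→1720, (A,nl)→2420, (B,nl)→2520; best=440 via (B,hash)
  {CD}: card=400; try (D,hash)→580, (C,merge)→670, (D,merge)→680, (C,hash)→680, (D,nl_idx)→750, (C,nl)→2040 …(+1); best=580 via (D,hash)
  {AC}: card=120; try (C,hash)→840, (A,merge)→1360, (C,merge)→1430, (A,hash)→1780, (A,nl)→6050, (C,nl)→6120; best=840 via (C,hash)
  {AD}: card=1200; try (D,hash)→720, (A,merge)→1280, (D,merge)→1360, (A,hash)→1760, (D,nl_idx)→2040, (A,nl)→4840 …(+1); best=720 via (D,hash)
  {BCD}: card=500; try (D,hash)→1030, (C,hash)→1080, (B,hash)→1180, (D,nl_idx)→2300, (C,merge)→2430, (D,merge)→2830 …(+4); best=1030 via (D,hash)
  {ABC}: card=150; try (B,hash)→1160, (C,hash)→1640, (B,merge)→1920, (A,hash)→2230, (B,nl)→3240, (A,merge)→3510 …(+3); best=1160 via (B,hash)
  {ABD}: card=1500; try (D,hash)→1520, (B,hash)→2120, (A,hash)→2160, (A,merge)→3040, (D,nl_idx)→5540, (D,merge)→7320 …(+4); best=1520 via (D,hash)
  {ACD}: card=240; try (D,hash)→1440, (D,nl_idx)→1800, (D,merge)→2080, (C,hash)→2520, (A,hash)→2660, (A,merge)→5540 …(+4); best=1440 via (D,hash)
  {ABCD}: card=75; try (D,hash)→1790, (B,hash)→1880, (D,nl_idx)→2135, (D,merge)→2790, (A,hash)→3210, (C,hash)→3620 …(+7); best=1790 via (D,hash)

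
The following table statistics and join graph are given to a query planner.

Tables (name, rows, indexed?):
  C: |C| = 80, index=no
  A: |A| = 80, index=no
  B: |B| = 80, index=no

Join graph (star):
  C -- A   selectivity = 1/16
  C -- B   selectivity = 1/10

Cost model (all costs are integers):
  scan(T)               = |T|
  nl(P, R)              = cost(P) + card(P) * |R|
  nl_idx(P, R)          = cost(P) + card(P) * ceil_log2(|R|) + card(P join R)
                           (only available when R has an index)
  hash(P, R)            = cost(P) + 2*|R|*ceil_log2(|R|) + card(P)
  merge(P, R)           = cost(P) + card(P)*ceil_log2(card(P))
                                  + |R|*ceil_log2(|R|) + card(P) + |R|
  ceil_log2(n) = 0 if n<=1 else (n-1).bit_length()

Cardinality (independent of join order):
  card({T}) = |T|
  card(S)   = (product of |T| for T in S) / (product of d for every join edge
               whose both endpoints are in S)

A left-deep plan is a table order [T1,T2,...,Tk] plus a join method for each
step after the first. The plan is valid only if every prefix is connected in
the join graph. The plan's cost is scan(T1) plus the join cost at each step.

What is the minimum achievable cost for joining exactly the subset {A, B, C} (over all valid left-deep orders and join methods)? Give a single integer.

Selinger DP over subsets of {A,B,C}:
  {C}: scan cost=80, card=80
  {A}: scan cost=80, card=80
  {B}: scan cost=80, card=80
  {AC}: card=400; try (C,hash)→1280, (A,hash)→1280, (C,merge)→1360, (A,merge)→1360, (C,nl)→6480, (A,nl)→6480; best=1280 via (C,hash)
  {BC}: card=640; try (C,hash)→1280, (B,hash)→1280, (C,merge)→1360, (B,merge)→1360, (C,nl)→6480, (B,nl)→6480; best=1280 via (C,hash)
  {ABC}: card=3200; try (B,hash)→2800, (A,hash)→3040, (B,merge)→5920, (A,merge)→8960, (B,nl)→33280, (A,nl)→52480; best=2800 via (B,hash)

2800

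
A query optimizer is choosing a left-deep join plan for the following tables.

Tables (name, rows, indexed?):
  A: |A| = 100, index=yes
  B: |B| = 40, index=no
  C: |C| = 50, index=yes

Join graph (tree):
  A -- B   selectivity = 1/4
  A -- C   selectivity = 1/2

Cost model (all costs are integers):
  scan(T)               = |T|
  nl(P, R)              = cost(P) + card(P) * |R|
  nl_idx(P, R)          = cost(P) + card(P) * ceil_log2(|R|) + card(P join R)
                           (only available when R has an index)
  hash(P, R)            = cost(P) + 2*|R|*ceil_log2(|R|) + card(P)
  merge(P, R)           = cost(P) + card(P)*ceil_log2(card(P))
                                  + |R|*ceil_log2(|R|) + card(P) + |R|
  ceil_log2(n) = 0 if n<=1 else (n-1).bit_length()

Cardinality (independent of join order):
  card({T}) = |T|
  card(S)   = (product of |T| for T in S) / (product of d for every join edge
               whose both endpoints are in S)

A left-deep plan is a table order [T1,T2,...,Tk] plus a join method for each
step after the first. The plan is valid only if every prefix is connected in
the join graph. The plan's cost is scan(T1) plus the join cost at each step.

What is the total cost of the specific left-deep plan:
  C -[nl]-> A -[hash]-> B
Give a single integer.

step 1: scan C: cost=50, card=50
step 2: join A via nl
    card(P join A) = 50*100/(2) = 2500
    cost = 50 + 50*100 = 5050
step 3: join B via hash
    card(P join B) = 2500*40/(4) = 25000
    cost = 5050 + 2*40*6 + 2500 = 8030

8030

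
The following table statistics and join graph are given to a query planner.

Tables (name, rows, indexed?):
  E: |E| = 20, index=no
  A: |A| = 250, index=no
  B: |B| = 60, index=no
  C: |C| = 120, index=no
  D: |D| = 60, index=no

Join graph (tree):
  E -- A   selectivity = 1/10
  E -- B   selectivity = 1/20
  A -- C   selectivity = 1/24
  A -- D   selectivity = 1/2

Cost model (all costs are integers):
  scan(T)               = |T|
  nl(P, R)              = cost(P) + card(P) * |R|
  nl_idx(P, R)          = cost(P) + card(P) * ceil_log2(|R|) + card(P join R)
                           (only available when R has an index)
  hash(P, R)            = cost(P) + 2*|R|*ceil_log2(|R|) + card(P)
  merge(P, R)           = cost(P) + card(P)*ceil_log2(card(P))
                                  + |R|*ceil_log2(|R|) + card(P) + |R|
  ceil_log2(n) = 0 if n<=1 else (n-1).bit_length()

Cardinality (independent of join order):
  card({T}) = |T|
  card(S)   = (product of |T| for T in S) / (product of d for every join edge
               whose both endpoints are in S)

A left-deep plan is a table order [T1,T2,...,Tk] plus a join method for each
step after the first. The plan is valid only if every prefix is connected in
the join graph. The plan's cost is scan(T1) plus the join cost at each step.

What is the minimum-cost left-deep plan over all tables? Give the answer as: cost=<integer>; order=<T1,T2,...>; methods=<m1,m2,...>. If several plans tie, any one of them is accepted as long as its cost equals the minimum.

cost=13320; order=A,E,B,C,D; methods=hash,hash,hash,hash

Selinger DP (subsets sized 1..n):
  {E}: scan cost=20, card=20
  {A}: scan cost=250, card=250
  {B}: scan cost=60, card=60
  {C}: scan cost=120, card=120
  {D}: scan cost=60, card=60
  {AE}: card=500; try (E,hash)→700, (A,merge)→2390, (E,merge)→2620, (A,hash)→4040, (A,nl)→5020, (E,nl)→5250; best=700 via (E,hash)
  {BE}: card=60; try (E,hash)→320, (B,merge)→560, (E,merge)→600, (B,hash)→760, (B,nl)→1220, (E,nl)→1260; best=320 via (E,hash)
  {AC}: card=1250; try (C,hash)→2180, (A,merge)→3330, (C,merge)→3460, (A,hash)→4240, (A,nl)→30120, (C,nl)→30250; best=2180 via (C,hash)
  {AD}: card=7500; try (D,hash)→1220, (A,merge)→2730, (D,merge)→2920, (A,hash)→4120, (A,nl)→15060, (D,nl)→15250; best=1220 via (D,hash)
  {ABE}: card=1500; try (B,hash)→1920, (A,merge)→2990, (A,hash)→4380, (B,merge)→6120, (A,nl)→15320, (B,nl)→30700; best=1920 via (B,hash)
  {ACE}: card=2500; try (C,hash)→2880, (E,hash)→3630, (C,merge)→6660, (E,merge)→17300, (E,nl)→27180, (C,nl)→60700; best=2880 via (C,hash)
  {ADE}: card=15000; try (D,hash)→1920, (D,merge)→6120, (E,hash)→8920, (D,nl)→30700, (E,merge)→106340, (E,nl)→151220; best=1920 via (D,hash)
  {ACD}: card=37500; try (D,hash)→4150, (C,hash)→10400, (D,merge)→17600, (D,nl)→77180, (C,merge)→107180, (C,nl)→901220; best=4150 via (D,hash)
  {ABCE}: card=7500; try (C,hash)→5100, (B,hash)→6100, (C,merge)→20880, (B,merge)→35800, (B,nl)→152880, (C,nl)→181920; best=5100 via (C,hash)
  {ABDE}: card=45000; try (D,hash)→4140, (B,hash)→17640, (D,merge)→20340, (D,nl)→91920, (B,merge)→227340, (B,nl)→901920; best=4140 via (D,hash)
  {ACDE}: card=75000; try (D,hash)→6100, (C,hash)→18600, (D,merge)→35800, (E,hash)→41850, (D,nl)→152880, (C,merge)→227880 …(+3); best=6100 via (D,hash)
  {ABCDE}: card=225000; try (D,hash)→13320, (C,hash)→50820, (B,hash)→81820, (D,merge)→110520, (D,nl)→455100, (C,merge)→770100 …(+3); best=13320 via (D,hash)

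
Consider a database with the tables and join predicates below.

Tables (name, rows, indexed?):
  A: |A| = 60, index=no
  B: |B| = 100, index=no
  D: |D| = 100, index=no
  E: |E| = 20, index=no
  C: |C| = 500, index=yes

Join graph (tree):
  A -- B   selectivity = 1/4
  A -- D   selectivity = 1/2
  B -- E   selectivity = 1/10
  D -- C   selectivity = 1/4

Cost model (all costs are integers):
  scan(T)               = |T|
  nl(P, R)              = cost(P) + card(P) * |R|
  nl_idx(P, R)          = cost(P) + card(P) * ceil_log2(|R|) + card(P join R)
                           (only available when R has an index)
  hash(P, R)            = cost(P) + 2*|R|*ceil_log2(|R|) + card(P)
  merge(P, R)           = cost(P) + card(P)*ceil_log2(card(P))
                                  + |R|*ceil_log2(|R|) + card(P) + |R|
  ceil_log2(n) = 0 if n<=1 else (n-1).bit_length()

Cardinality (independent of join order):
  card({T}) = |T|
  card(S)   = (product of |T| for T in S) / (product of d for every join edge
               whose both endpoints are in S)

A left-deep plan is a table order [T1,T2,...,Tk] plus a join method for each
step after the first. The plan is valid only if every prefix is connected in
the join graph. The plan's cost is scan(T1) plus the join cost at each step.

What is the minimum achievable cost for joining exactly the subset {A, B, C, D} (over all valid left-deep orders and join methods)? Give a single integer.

Selinger DP over subsets of {A,B,C,D}:
  {A}: scan cost=60, card=60
  {B}: scan cost=100, card=100
  {D}: scan cost=100, card=100
  {C}: scan cost=500, card=500
  {AB}: card=1500; try (A,hash)→920, (B,merge)→1280, (A,merge)→1320, (B,hash)→1520, (B,nl)→6060, (A,nl)→6100; best=920 via (A,hash)
  {AD}: card=3000; try (A,hash)→920, (D,merge)→1280, (A,merge)→1320, (D,hash)→1520, (D,nl)→6060, (A,nl)→6100; best=920 via (A,hash)
  {CD}: card=12500; try (D,hash)→2400, (C,merge)→5900, (D,merge)→6300, (C,hash)→9200, (C,nl_idx)→13500, (C,nl)→50100 …(+1); best=2400 via (D,hash)
  {ABD}: card=75000; try (D,hash)→3820, (B,hash)→5320, (D,merge)→19720, (B,merge)→40720, (D,nl)→150920, (B,nl)→300920; best=3820 via (D,hash)
  {ACD}: card=375000; try (C,hash)→12920, (A,hash)→15620, (C,merge)→44920, (A,merge)→190320, (C,nl_idx)→402920, (A,nl)→752400 …(+1); best=12920 via (C,hash)
  {ABCD}: card=9375000; try (C,hash)→87820, (B,hash)→389320, (C,merge)→1358820, (B,merge)→7513720, (C,nl_idx)→10053820, (C,nl)→37503820 …(+1); best=87820 via (C,hash)

87820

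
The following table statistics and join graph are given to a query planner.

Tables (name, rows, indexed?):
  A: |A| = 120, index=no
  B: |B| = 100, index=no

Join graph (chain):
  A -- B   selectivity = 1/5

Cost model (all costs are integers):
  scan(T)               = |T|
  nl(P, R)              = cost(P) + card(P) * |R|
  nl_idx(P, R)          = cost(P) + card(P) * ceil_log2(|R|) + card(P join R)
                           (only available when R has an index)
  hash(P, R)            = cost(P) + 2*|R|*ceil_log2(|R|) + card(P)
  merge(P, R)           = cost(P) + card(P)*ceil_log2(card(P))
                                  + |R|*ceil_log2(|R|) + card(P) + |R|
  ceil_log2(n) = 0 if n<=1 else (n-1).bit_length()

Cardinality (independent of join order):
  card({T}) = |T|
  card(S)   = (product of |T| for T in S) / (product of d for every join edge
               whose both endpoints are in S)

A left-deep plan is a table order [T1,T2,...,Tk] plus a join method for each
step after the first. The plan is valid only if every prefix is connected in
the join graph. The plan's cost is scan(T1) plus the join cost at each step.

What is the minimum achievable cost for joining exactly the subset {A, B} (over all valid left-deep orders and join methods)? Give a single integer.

1640

Selinger DP over subsets of {A,B}:
  {A}: scan cost=120, card=120
  {B}: scan cost=100, card=100
  {AB}: card=2400; try (B,hash)→1640, (A,merge)→1860, (B,merge)→1880, (A,hash)→1880, (A,nl)→12100, (B,nl)→12120; best=1640 via (B,hash)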